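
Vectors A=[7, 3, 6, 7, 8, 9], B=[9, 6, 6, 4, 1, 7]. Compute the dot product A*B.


Dot product = sum of element-wise products
A[0]*B[0] = 7*9 = 63
A[1]*B[1] = 3*6 = 18
A[2]*B[2] = 6*6 = 36
A[3]*B[3] = 7*4 = 28
A[4]*B[4] = 8*1 = 8
A[5]*B[5] = 9*7 = 63
Sum = 63 + 18 + 36 + 28 + 8 + 63 = 216

216


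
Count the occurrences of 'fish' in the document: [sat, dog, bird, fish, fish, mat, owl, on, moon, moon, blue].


Document has 11 words
Scanning for 'fish':
Found at positions: [3, 4]
Count = 2

2


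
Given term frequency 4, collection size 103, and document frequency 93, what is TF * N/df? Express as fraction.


TF * (N/df)
= 4 * (103/93)
= 4 * 103/93
= 412/93

412/93


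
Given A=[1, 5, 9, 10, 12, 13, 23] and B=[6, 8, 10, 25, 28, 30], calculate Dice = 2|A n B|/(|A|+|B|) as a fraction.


A intersect B = [10]
|A intersect B| = 1
|A| = 7, |B| = 6
Dice = 2*1 / (7+6)
= 2 / 13 = 2/13

2/13


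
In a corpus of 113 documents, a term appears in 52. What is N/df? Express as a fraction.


IDF ratio = N / df
= 113 / 52
= 113/52

113/52


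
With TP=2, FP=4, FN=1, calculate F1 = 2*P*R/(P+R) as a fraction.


F1 = 2 * P * R / (P + R)
P = TP/(TP+FP) = 2/6 = 1/3
R = TP/(TP+FN) = 2/3 = 2/3
2 * P * R = 2 * 1/3 * 2/3 = 4/9
P + R = 1/3 + 2/3 = 1
F1 = 4/9 / 1 = 4/9

4/9


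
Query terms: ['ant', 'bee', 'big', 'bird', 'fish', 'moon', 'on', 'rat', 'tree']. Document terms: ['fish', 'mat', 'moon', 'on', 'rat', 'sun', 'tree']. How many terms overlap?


Query terms: ['ant', 'bee', 'big', 'bird', 'fish', 'moon', 'on', 'rat', 'tree']
Document terms: ['fish', 'mat', 'moon', 'on', 'rat', 'sun', 'tree']
Common terms: ['fish', 'moon', 'on', 'rat', 'tree']
Overlap count = 5

5


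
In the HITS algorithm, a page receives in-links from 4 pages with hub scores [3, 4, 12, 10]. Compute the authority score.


Authority = sum of hub scores of in-linkers
In-link 1: hub score = 3
In-link 2: hub score = 4
In-link 3: hub score = 12
In-link 4: hub score = 10
Authority = 3 + 4 + 12 + 10 = 29

29


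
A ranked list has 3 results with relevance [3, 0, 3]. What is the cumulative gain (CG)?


Cumulative Gain = sum of relevance scores
Position 1: rel=3, running sum=3
Position 2: rel=0, running sum=3
Position 3: rel=3, running sum=6
CG = 6

6


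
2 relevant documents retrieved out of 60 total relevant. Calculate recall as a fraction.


Recall = retrieved_relevant / total_relevant
= 2 / 60
= 2 / (2 + 58)
= 1/30

1/30


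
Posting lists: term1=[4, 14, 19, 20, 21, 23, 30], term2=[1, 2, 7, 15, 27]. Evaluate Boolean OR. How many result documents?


Boolean OR: find union of posting lists
term1 docs: [4, 14, 19, 20, 21, 23, 30]
term2 docs: [1, 2, 7, 15, 27]
Union: [1, 2, 4, 7, 14, 15, 19, 20, 21, 23, 27, 30]
|union| = 12

12


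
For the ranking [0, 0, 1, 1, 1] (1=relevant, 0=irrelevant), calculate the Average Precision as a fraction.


Computing P@k for each relevant position:
Position 1: not relevant
Position 2: not relevant
Position 3: relevant, P@3 = 1/3 = 1/3
Position 4: relevant, P@4 = 2/4 = 1/2
Position 5: relevant, P@5 = 3/5 = 3/5
Sum of P@k = 1/3 + 1/2 + 3/5 = 43/30
AP = 43/30 / 3 = 43/90

43/90


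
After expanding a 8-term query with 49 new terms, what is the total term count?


Original terms: 8
Expansion terms: 49
Total = 8 + 49 = 57

57


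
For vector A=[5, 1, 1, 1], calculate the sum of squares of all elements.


|A|^2 = sum of squared components
A[0]^2 = 5^2 = 25
A[1]^2 = 1^2 = 1
A[2]^2 = 1^2 = 1
A[3]^2 = 1^2 = 1
Sum = 25 + 1 + 1 + 1 = 28

28


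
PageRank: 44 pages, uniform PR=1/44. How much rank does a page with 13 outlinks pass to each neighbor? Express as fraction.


Initial PR = 1/44 = 1/44
Outlinks = 13
Contribution per link = PR / outlinks
= 1/44 / 13
= 1/572

1/572


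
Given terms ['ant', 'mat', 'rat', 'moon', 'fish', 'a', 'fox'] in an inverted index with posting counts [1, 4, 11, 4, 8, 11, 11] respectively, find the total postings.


Summing posting list sizes:
'ant': 1 postings
'mat': 4 postings
'rat': 11 postings
'moon': 4 postings
'fish': 8 postings
'a': 11 postings
'fox': 11 postings
Total = 1 + 4 + 11 + 4 + 8 + 11 + 11 = 50

50


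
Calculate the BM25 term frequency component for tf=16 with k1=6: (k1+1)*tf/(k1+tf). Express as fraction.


BM25 TF component = (k1+1)*tf / (k1+tf)
k1 = 6, tf = 16
Numerator = (6+1)*16 = 112
Denominator = 6 + 16 = 22
= 112/22 = 56/11

56/11


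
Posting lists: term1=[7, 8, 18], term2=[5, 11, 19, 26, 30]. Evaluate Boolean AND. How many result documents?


Boolean AND: find intersection of posting lists
term1 docs: [7, 8, 18]
term2 docs: [5, 11, 19, 26, 30]
Intersection: []
|intersection| = 0

0


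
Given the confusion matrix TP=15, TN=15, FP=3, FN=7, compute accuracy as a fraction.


Accuracy = (TP + TN) / (TP + TN + FP + FN)
TP + TN = 15 + 15 = 30
Total = 15 + 15 + 3 + 7 = 40
Accuracy = 30 / 40 = 3/4

3/4


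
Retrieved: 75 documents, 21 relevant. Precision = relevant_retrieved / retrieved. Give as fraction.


Precision = relevant_retrieved / total_retrieved
= 21 / 75
= 21 / (21 + 54)
= 7/25

7/25


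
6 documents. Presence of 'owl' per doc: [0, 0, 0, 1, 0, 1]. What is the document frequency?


Checking each document for 'owl':
Doc 1: absent
Doc 2: absent
Doc 3: absent
Doc 4: present
Doc 5: absent
Doc 6: present
df = sum of presences = 0 + 0 + 0 + 1 + 0 + 1 = 2

2


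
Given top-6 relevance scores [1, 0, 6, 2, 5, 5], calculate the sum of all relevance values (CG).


Cumulative Gain = sum of relevance scores
Position 1: rel=1, running sum=1
Position 2: rel=0, running sum=1
Position 3: rel=6, running sum=7
Position 4: rel=2, running sum=9
Position 5: rel=5, running sum=14
Position 6: rel=5, running sum=19
CG = 19

19


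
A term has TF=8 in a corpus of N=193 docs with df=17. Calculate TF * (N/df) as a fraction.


TF * (N/df)
= 8 * (193/17)
= 8 * 193/17
= 1544/17

1544/17


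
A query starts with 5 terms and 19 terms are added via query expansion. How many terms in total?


Original terms: 5
Expansion terms: 19
Total = 5 + 19 = 24

24


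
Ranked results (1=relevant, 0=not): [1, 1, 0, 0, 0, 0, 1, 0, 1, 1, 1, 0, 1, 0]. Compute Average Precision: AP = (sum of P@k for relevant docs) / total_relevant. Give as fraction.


Computing P@k for each relevant position:
Position 1: relevant, P@1 = 1/1 = 1
Position 2: relevant, P@2 = 2/2 = 1
Position 3: not relevant
Position 4: not relevant
Position 5: not relevant
Position 6: not relevant
Position 7: relevant, P@7 = 3/7 = 3/7
Position 8: not relevant
Position 9: relevant, P@9 = 4/9 = 4/9
Position 10: relevant, P@10 = 5/10 = 1/2
Position 11: relevant, P@11 = 6/11 = 6/11
Position 12: not relevant
Position 13: relevant, P@13 = 7/13 = 7/13
Position 14: not relevant
Sum of P@k = 1 + 1 + 3/7 + 4/9 + 1/2 + 6/11 + 7/13 = 80305/18018
AP = 80305/18018 / 7 = 80305/126126

80305/126126


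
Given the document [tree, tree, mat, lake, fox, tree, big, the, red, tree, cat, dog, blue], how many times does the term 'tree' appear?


Document has 13 words
Scanning for 'tree':
Found at positions: [0, 1, 5, 9]
Count = 4

4


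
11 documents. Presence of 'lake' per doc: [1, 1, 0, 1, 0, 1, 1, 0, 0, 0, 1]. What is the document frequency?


Checking each document for 'lake':
Doc 1: present
Doc 2: present
Doc 3: absent
Doc 4: present
Doc 5: absent
Doc 6: present
Doc 7: present
Doc 8: absent
Doc 9: absent
Doc 10: absent
Doc 11: present
df = sum of presences = 1 + 1 + 0 + 1 + 0 + 1 + 1 + 0 + 0 + 0 + 1 = 6

6


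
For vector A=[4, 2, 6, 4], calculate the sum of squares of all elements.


|A|^2 = sum of squared components
A[0]^2 = 4^2 = 16
A[1]^2 = 2^2 = 4
A[2]^2 = 6^2 = 36
A[3]^2 = 4^2 = 16
Sum = 16 + 4 + 36 + 16 = 72

72


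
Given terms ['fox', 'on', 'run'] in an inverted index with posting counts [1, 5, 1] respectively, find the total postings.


Summing posting list sizes:
'fox': 1 postings
'on': 5 postings
'run': 1 postings
Total = 1 + 5 + 1 = 7

7


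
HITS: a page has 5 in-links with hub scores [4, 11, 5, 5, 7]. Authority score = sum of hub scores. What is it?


Authority = sum of hub scores of in-linkers
In-link 1: hub score = 4
In-link 2: hub score = 11
In-link 3: hub score = 5
In-link 4: hub score = 5
In-link 5: hub score = 7
Authority = 4 + 11 + 5 + 5 + 7 = 32

32


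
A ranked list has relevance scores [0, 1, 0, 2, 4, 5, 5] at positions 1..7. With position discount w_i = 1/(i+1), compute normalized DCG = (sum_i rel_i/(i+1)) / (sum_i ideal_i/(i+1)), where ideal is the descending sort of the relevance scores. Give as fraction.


Position discount weights w_i = 1/(i+1) for i=1..7:
Weights = [1/2, 1/3, 1/4, 1/5, 1/6, 1/7, 1/8]
Actual relevance: [0, 1, 0, 2, 4, 5, 5]
DCG = 0/2 + 1/3 + 0/4 + 2/5 + 4/6 + 5/7 + 5/8 = 767/280
Ideal relevance (sorted desc): [5, 5, 4, 2, 1, 0, 0]
Ideal DCG = 5/2 + 5/3 + 4/4 + 2/5 + 1/6 + 0/7 + 0/8 = 86/15
nDCG = DCG / ideal_DCG = 767/280 / 86/15 = 2301/4816

2301/4816


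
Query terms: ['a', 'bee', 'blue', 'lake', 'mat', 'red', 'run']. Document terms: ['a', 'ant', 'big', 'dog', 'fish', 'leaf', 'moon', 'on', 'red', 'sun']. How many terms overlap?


Query terms: ['a', 'bee', 'blue', 'lake', 'mat', 'red', 'run']
Document terms: ['a', 'ant', 'big', 'dog', 'fish', 'leaf', 'moon', 'on', 'red', 'sun']
Common terms: ['a', 'red']
Overlap count = 2

2


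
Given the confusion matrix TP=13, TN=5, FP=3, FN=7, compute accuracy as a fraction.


Accuracy = (TP + TN) / (TP + TN + FP + FN)
TP + TN = 13 + 5 = 18
Total = 13 + 5 + 3 + 7 = 28
Accuracy = 18 / 28 = 9/14

9/14


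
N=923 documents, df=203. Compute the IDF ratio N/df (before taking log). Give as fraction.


IDF ratio = N / df
= 923 / 203
= 923/203

923/203


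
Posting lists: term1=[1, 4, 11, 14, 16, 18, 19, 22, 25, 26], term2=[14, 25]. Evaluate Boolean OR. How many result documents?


Boolean OR: find union of posting lists
term1 docs: [1, 4, 11, 14, 16, 18, 19, 22, 25, 26]
term2 docs: [14, 25]
Union: [1, 4, 11, 14, 16, 18, 19, 22, 25, 26]
|union| = 10

10


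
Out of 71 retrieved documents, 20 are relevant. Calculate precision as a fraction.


Precision = relevant_retrieved / total_retrieved
= 20 / 71
= 20 / (20 + 51)
= 20/71

20/71


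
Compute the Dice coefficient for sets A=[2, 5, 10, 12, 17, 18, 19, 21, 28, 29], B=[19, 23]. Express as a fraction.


A intersect B = [19]
|A intersect B| = 1
|A| = 10, |B| = 2
Dice = 2*1 / (10+2)
= 2 / 12 = 1/6

1/6


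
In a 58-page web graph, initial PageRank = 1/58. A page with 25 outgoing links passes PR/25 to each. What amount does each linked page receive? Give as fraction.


Initial PR = 1/58 = 1/58
Outlinks = 25
Contribution per link = PR / outlinks
= 1/58 / 25
= 1/1450

1/1450


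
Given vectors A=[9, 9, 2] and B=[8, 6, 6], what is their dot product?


Dot product = sum of element-wise products
A[0]*B[0] = 9*8 = 72
A[1]*B[1] = 9*6 = 54
A[2]*B[2] = 2*6 = 12
Sum = 72 + 54 + 12 = 138

138


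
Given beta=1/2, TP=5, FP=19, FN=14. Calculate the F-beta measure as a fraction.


P = TP/(TP+FP) = 5/24 = 5/24
R = TP/(TP+FN) = 5/19 = 5/19
beta^2 = 1/2^2 = 1/4
(1 + beta^2) = 5/4
Numerator = (1+beta^2)*P*R = 125/1824
Denominator = beta^2*P + R = 5/96 + 5/19 = 575/1824
F_beta = 5/23

5/23


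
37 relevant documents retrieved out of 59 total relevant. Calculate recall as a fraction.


Recall = retrieved_relevant / total_relevant
= 37 / 59
= 37 / (37 + 22)
= 37/59

37/59


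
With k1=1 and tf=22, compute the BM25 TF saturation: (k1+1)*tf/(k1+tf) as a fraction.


BM25 TF component = (k1+1)*tf / (k1+tf)
k1 = 1, tf = 22
Numerator = (1+1)*22 = 44
Denominator = 1 + 22 = 23
= 44/23 = 44/23

44/23


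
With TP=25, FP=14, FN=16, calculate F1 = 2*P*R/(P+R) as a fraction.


F1 = 2 * P * R / (P + R)
P = TP/(TP+FP) = 25/39 = 25/39
R = TP/(TP+FN) = 25/41 = 25/41
2 * P * R = 2 * 25/39 * 25/41 = 1250/1599
P + R = 25/39 + 25/41 = 2000/1599
F1 = 1250/1599 / 2000/1599 = 5/8

5/8


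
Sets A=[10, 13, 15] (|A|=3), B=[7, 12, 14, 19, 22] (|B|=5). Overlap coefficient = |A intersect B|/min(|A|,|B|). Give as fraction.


A intersect B = []
|A intersect B| = 0
min(|A|, |B|) = min(3, 5) = 3
Overlap = 0 / 3 = 0

0


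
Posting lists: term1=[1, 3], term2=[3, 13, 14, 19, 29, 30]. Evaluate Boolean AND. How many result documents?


Boolean AND: find intersection of posting lists
term1 docs: [1, 3]
term2 docs: [3, 13, 14, 19, 29, 30]
Intersection: [3]
|intersection| = 1

1


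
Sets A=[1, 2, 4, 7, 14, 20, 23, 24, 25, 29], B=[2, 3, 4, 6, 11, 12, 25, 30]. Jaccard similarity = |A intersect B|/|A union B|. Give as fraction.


A intersect B = [2, 4, 25]
|A intersect B| = 3
A union B = [1, 2, 3, 4, 6, 7, 11, 12, 14, 20, 23, 24, 25, 29, 30]
|A union B| = 15
Jaccard = 3/15 = 1/5

1/5


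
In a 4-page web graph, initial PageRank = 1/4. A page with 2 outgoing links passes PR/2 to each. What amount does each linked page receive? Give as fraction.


Initial PR = 1/4 = 1/4
Outlinks = 2
Contribution per link = PR / outlinks
= 1/4 / 2
= 1/8

1/8


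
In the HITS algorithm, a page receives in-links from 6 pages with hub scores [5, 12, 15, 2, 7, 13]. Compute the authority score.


Authority = sum of hub scores of in-linkers
In-link 1: hub score = 5
In-link 2: hub score = 12
In-link 3: hub score = 15
In-link 4: hub score = 2
In-link 5: hub score = 7
In-link 6: hub score = 13
Authority = 5 + 12 + 15 + 2 + 7 + 13 = 54

54


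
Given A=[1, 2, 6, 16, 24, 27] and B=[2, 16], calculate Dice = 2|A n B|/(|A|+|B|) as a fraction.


A intersect B = [2, 16]
|A intersect B| = 2
|A| = 6, |B| = 2
Dice = 2*2 / (6+2)
= 4 / 8 = 1/2

1/2


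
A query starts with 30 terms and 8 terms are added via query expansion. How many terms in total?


Original terms: 30
Expansion terms: 8
Total = 30 + 8 = 38

38


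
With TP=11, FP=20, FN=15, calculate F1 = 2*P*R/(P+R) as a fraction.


F1 = 2 * P * R / (P + R)
P = TP/(TP+FP) = 11/31 = 11/31
R = TP/(TP+FN) = 11/26 = 11/26
2 * P * R = 2 * 11/31 * 11/26 = 121/403
P + R = 11/31 + 11/26 = 627/806
F1 = 121/403 / 627/806 = 22/57

22/57


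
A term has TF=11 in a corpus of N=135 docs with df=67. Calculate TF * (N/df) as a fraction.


TF * (N/df)
= 11 * (135/67)
= 11 * 135/67
= 1485/67

1485/67


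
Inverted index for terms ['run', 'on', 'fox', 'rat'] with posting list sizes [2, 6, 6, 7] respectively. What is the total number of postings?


Summing posting list sizes:
'run': 2 postings
'on': 6 postings
'fox': 6 postings
'rat': 7 postings
Total = 2 + 6 + 6 + 7 = 21

21


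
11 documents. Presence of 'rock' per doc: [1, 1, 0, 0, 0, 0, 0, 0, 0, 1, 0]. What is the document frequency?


Checking each document for 'rock':
Doc 1: present
Doc 2: present
Doc 3: absent
Doc 4: absent
Doc 5: absent
Doc 6: absent
Doc 7: absent
Doc 8: absent
Doc 9: absent
Doc 10: present
Doc 11: absent
df = sum of presences = 1 + 1 + 0 + 0 + 0 + 0 + 0 + 0 + 0 + 1 + 0 = 3

3


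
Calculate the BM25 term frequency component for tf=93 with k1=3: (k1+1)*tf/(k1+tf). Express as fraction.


BM25 TF component = (k1+1)*tf / (k1+tf)
k1 = 3, tf = 93
Numerator = (3+1)*93 = 372
Denominator = 3 + 93 = 96
= 372/96 = 31/8

31/8


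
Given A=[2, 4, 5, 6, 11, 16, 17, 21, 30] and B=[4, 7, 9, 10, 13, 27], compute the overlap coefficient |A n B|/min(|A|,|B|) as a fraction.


A intersect B = [4]
|A intersect B| = 1
min(|A|, |B|) = min(9, 6) = 6
Overlap = 1 / 6 = 1/6

1/6


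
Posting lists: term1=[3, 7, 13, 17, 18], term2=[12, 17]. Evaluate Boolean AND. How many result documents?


Boolean AND: find intersection of posting lists
term1 docs: [3, 7, 13, 17, 18]
term2 docs: [12, 17]
Intersection: [17]
|intersection| = 1

1


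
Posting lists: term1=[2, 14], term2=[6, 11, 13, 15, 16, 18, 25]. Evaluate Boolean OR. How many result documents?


Boolean OR: find union of posting lists
term1 docs: [2, 14]
term2 docs: [6, 11, 13, 15, 16, 18, 25]
Union: [2, 6, 11, 13, 14, 15, 16, 18, 25]
|union| = 9

9


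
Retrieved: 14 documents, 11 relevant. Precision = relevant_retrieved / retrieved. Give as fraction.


Precision = relevant_retrieved / total_retrieved
= 11 / 14
= 11 / (11 + 3)
= 11/14

11/14


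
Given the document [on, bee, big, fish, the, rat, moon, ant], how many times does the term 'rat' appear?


Document has 8 words
Scanning for 'rat':
Found at positions: [5]
Count = 1

1


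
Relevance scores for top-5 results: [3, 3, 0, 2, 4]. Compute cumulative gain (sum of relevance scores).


Cumulative Gain = sum of relevance scores
Position 1: rel=3, running sum=3
Position 2: rel=3, running sum=6
Position 3: rel=0, running sum=6
Position 4: rel=2, running sum=8
Position 5: rel=4, running sum=12
CG = 12

12


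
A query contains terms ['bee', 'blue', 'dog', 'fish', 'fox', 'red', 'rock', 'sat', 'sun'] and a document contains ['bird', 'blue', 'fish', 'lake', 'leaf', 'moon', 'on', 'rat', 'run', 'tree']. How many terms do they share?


Query terms: ['bee', 'blue', 'dog', 'fish', 'fox', 'red', 'rock', 'sat', 'sun']
Document terms: ['bird', 'blue', 'fish', 'lake', 'leaf', 'moon', 'on', 'rat', 'run', 'tree']
Common terms: ['blue', 'fish']
Overlap count = 2

2


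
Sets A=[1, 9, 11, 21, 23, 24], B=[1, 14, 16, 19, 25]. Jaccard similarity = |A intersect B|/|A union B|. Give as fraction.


A intersect B = [1]
|A intersect B| = 1
A union B = [1, 9, 11, 14, 16, 19, 21, 23, 24, 25]
|A union B| = 10
Jaccard = 1/10 = 1/10

1/10


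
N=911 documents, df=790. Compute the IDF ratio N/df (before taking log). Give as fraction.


IDF ratio = N / df
= 911 / 790
= 911/790

911/790


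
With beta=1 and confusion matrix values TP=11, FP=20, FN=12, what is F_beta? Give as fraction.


P = TP/(TP+FP) = 11/31 = 11/31
R = TP/(TP+FN) = 11/23 = 11/23
beta^2 = 1^2 = 1
(1 + beta^2) = 2
Numerator = (1+beta^2)*P*R = 242/713
Denominator = beta^2*P + R = 11/31 + 11/23 = 594/713
F_beta = 11/27

11/27


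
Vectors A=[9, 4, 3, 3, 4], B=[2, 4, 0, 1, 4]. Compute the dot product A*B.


Dot product = sum of element-wise products
A[0]*B[0] = 9*2 = 18
A[1]*B[1] = 4*4 = 16
A[2]*B[2] = 3*0 = 0
A[3]*B[3] = 3*1 = 3
A[4]*B[4] = 4*4 = 16
Sum = 18 + 16 + 0 + 3 + 16 = 53

53


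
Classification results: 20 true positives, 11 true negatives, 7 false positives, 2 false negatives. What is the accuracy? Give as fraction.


Accuracy = (TP + TN) / (TP + TN + FP + FN)
TP + TN = 20 + 11 = 31
Total = 20 + 11 + 7 + 2 = 40
Accuracy = 31 / 40 = 31/40

31/40


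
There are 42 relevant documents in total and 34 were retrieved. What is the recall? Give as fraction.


Recall = retrieved_relevant / total_relevant
= 34 / 42
= 34 / (34 + 8)
= 17/21

17/21


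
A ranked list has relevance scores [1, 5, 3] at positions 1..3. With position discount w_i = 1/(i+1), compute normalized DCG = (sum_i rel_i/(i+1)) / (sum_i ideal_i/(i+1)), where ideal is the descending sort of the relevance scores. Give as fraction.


Position discount weights w_i = 1/(i+1) for i=1..3:
Weights = [1/2, 1/3, 1/4]
Actual relevance: [1, 5, 3]
DCG = 1/2 + 5/3 + 3/4 = 35/12
Ideal relevance (sorted desc): [5, 3, 1]
Ideal DCG = 5/2 + 3/3 + 1/4 = 15/4
nDCG = DCG / ideal_DCG = 35/12 / 15/4 = 7/9

7/9


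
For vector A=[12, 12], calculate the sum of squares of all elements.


|A|^2 = sum of squared components
A[0]^2 = 12^2 = 144
A[1]^2 = 12^2 = 144
Sum = 144 + 144 = 288

288


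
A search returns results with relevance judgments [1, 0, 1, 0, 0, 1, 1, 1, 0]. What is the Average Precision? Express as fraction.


Computing P@k for each relevant position:
Position 1: relevant, P@1 = 1/1 = 1
Position 2: not relevant
Position 3: relevant, P@3 = 2/3 = 2/3
Position 4: not relevant
Position 5: not relevant
Position 6: relevant, P@6 = 3/6 = 1/2
Position 7: relevant, P@7 = 4/7 = 4/7
Position 8: relevant, P@8 = 5/8 = 5/8
Position 9: not relevant
Sum of P@k = 1 + 2/3 + 1/2 + 4/7 + 5/8 = 565/168
AP = 565/168 / 5 = 113/168

113/168


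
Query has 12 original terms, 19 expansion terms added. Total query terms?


Original terms: 12
Expansion terms: 19
Total = 12 + 19 = 31

31


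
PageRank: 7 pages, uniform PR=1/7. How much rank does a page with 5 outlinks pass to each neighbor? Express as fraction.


Initial PR = 1/7 = 1/7
Outlinks = 5
Contribution per link = PR / outlinks
= 1/7 / 5
= 1/35

1/35


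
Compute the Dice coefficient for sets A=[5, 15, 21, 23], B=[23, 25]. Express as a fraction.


A intersect B = [23]
|A intersect B| = 1
|A| = 4, |B| = 2
Dice = 2*1 / (4+2)
= 2 / 6 = 1/3

1/3


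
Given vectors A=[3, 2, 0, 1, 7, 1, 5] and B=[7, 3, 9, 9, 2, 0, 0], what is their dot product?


Dot product = sum of element-wise products
A[0]*B[0] = 3*7 = 21
A[1]*B[1] = 2*3 = 6
A[2]*B[2] = 0*9 = 0
A[3]*B[3] = 1*9 = 9
A[4]*B[4] = 7*2 = 14
A[5]*B[5] = 1*0 = 0
A[6]*B[6] = 5*0 = 0
Sum = 21 + 6 + 0 + 9 + 14 + 0 + 0 = 50

50


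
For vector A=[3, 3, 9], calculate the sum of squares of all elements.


|A|^2 = sum of squared components
A[0]^2 = 3^2 = 9
A[1]^2 = 3^2 = 9
A[2]^2 = 9^2 = 81
Sum = 9 + 9 + 81 = 99

99


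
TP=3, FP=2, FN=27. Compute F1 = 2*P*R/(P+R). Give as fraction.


F1 = 2 * P * R / (P + R)
P = TP/(TP+FP) = 3/5 = 3/5
R = TP/(TP+FN) = 3/30 = 1/10
2 * P * R = 2 * 3/5 * 1/10 = 3/25
P + R = 3/5 + 1/10 = 7/10
F1 = 3/25 / 7/10 = 6/35

6/35


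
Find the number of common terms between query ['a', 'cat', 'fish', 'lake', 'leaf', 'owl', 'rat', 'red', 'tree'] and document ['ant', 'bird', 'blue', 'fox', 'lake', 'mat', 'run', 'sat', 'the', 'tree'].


Query terms: ['a', 'cat', 'fish', 'lake', 'leaf', 'owl', 'rat', 'red', 'tree']
Document terms: ['ant', 'bird', 'blue', 'fox', 'lake', 'mat', 'run', 'sat', 'the', 'tree']
Common terms: ['lake', 'tree']
Overlap count = 2

2


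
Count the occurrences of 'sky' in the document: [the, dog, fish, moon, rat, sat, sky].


Document has 7 words
Scanning for 'sky':
Found at positions: [6]
Count = 1

1


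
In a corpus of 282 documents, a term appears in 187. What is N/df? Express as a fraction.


IDF ratio = N / df
= 282 / 187
= 282/187

282/187


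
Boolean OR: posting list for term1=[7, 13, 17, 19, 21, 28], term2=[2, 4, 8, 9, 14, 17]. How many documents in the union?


Boolean OR: find union of posting lists
term1 docs: [7, 13, 17, 19, 21, 28]
term2 docs: [2, 4, 8, 9, 14, 17]
Union: [2, 4, 7, 8, 9, 13, 14, 17, 19, 21, 28]
|union| = 11

11


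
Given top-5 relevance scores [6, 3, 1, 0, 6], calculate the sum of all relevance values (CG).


Cumulative Gain = sum of relevance scores
Position 1: rel=6, running sum=6
Position 2: rel=3, running sum=9
Position 3: rel=1, running sum=10
Position 4: rel=0, running sum=10
Position 5: rel=6, running sum=16
CG = 16

16


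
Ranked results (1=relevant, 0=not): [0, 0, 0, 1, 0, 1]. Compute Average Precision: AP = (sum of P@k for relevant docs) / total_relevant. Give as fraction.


Computing P@k for each relevant position:
Position 1: not relevant
Position 2: not relevant
Position 3: not relevant
Position 4: relevant, P@4 = 1/4 = 1/4
Position 5: not relevant
Position 6: relevant, P@6 = 2/6 = 1/3
Sum of P@k = 1/4 + 1/3 = 7/12
AP = 7/12 / 2 = 7/24

7/24


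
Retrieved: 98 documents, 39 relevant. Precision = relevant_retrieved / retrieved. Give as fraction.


Precision = relevant_retrieved / total_retrieved
= 39 / 98
= 39 / (39 + 59)
= 39/98

39/98


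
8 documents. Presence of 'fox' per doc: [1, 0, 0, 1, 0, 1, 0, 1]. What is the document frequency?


Checking each document for 'fox':
Doc 1: present
Doc 2: absent
Doc 3: absent
Doc 4: present
Doc 5: absent
Doc 6: present
Doc 7: absent
Doc 8: present
df = sum of presences = 1 + 0 + 0 + 1 + 0 + 1 + 0 + 1 = 4

4


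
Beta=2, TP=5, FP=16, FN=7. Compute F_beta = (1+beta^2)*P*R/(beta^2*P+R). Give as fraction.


P = TP/(TP+FP) = 5/21 = 5/21
R = TP/(TP+FN) = 5/12 = 5/12
beta^2 = 2^2 = 4
(1 + beta^2) = 5
Numerator = (1+beta^2)*P*R = 125/252
Denominator = beta^2*P + R = 20/21 + 5/12 = 115/84
F_beta = 25/69

25/69


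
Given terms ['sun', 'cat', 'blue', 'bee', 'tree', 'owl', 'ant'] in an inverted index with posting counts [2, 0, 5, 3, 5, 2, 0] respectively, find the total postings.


Summing posting list sizes:
'sun': 2 postings
'cat': 0 postings
'blue': 5 postings
'bee': 3 postings
'tree': 5 postings
'owl': 2 postings
'ant': 0 postings
Total = 2 + 0 + 5 + 3 + 5 + 2 + 0 = 17

17


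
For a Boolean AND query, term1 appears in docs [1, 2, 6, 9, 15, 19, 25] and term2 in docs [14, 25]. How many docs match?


Boolean AND: find intersection of posting lists
term1 docs: [1, 2, 6, 9, 15, 19, 25]
term2 docs: [14, 25]
Intersection: [25]
|intersection| = 1

1


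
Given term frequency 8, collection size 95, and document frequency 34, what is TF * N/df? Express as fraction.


TF * (N/df)
= 8 * (95/34)
= 8 * 95/34
= 380/17

380/17


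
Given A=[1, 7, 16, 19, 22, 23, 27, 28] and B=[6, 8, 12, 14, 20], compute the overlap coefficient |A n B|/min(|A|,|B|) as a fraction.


A intersect B = []
|A intersect B| = 0
min(|A|, |B|) = min(8, 5) = 5
Overlap = 0 / 5 = 0

0


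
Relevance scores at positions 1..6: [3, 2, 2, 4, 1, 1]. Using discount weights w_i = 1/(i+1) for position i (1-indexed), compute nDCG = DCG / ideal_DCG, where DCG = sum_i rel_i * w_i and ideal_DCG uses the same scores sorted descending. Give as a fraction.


Position discount weights w_i = 1/(i+1) for i=1..6:
Weights = [1/2, 1/3, 1/4, 1/5, 1/6, 1/7]
Actual relevance: [3, 2, 2, 4, 1, 1]
DCG = 3/2 + 2/3 + 2/4 + 4/5 + 1/6 + 1/7 = 793/210
Ideal relevance (sorted desc): [4, 3, 2, 2, 1, 1]
Ideal DCG = 4/2 + 3/3 + 2/4 + 2/5 + 1/6 + 1/7 = 442/105
nDCG = DCG / ideal_DCG = 793/210 / 442/105 = 61/68

61/68


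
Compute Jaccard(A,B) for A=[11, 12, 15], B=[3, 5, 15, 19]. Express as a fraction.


A intersect B = [15]
|A intersect B| = 1
A union B = [3, 5, 11, 12, 15, 19]
|A union B| = 6
Jaccard = 1/6 = 1/6

1/6


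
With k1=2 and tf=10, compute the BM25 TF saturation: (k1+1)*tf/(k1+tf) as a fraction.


BM25 TF component = (k1+1)*tf / (k1+tf)
k1 = 2, tf = 10
Numerator = (2+1)*10 = 30
Denominator = 2 + 10 = 12
= 30/12 = 5/2

5/2


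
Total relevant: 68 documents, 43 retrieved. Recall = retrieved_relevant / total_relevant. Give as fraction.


Recall = retrieved_relevant / total_relevant
= 43 / 68
= 43 / (43 + 25)
= 43/68

43/68


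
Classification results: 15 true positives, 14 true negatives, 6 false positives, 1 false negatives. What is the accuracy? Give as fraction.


Accuracy = (TP + TN) / (TP + TN + FP + FN)
TP + TN = 15 + 14 = 29
Total = 15 + 14 + 6 + 1 = 36
Accuracy = 29 / 36 = 29/36

29/36


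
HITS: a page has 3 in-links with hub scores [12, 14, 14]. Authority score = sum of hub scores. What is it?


Authority = sum of hub scores of in-linkers
In-link 1: hub score = 12
In-link 2: hub score = 14
In-link 3: hub score = 14
Authority = 12 + 14 + 14 = 40

40


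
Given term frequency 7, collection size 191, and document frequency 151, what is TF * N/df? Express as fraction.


TF * (N/df)
= 7 * (191/151)
= 7 * 191/151
= 1337/151

1337/151


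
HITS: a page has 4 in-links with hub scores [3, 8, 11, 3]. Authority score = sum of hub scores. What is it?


Authority = sum of hub scores of in-linkers
In-link 1: hub score = 3
In-link 2: hub score = 8
In-link 3: hub score = 11
In-link 4: hub score = 3
Authority = 3 + 8 + 11 + 3 = 25

25


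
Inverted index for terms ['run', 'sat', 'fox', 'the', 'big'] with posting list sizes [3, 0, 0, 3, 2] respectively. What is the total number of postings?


Summing posting list sizes:
'run': 3 postings
'sat': 0 postings
'fox': 0 postings
'the': 3 postings
'big': 2 postings
Total = 3 + 0 + 0 + 3 + 2 = 8

8


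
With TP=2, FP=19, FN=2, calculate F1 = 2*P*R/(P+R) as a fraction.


F1 = 2 * P * R / (P + R)
P = TP/(TP+FP) = 2/21 = 2/21
R = TP/(TP+FN) = 2/4 = 1/2
2 * P * R = 2 * 2/21 * 1/2 = 2/21
P + R = 2/21 + 1/2 = 25/42
F1 = 2/21 / 25/42 = 4/25

4/25


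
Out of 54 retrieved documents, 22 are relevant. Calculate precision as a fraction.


Precision = relevant_retrieved / total_retrieved
= 22 / 54
= 22 / (22 + 32)
= 11/27

11/27


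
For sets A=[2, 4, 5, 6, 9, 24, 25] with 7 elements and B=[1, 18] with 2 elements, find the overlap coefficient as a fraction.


A intersect B = []
|A intersect B| = 0
min(|A|, |B|) = min(7, 2) = 2
Overlap = 0 / 2 = 0

0


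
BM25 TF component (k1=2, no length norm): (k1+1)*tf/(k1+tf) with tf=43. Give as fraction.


BM25 TF component = (k1+1)*tf / (k1+tf)
k1 = 2, tf = 43
Numerator = (2+1)*43 = 129
Denominator = 2 + 43 = 45
= 129/45 = 43/15

43/15


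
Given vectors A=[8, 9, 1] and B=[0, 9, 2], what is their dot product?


Dot product = sum of element-wise products
A[0]*B[0] = 8*0 = 0
A[1]*B[1] = 9*9 = 81
A[2]*B[2] = 1*2 = 2
Sum = 0 + 81 + 2 = 83

83


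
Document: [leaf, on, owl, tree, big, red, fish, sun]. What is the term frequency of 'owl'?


Document has 8 words
Scanning for 'owl':
Found at positions: [2]
Count = 1

1


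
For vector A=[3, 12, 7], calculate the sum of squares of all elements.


|A|^2 = sum of squared components
A[0]^2 = 3^2 = 9
A[1]^2 = 12^2 = 144
A[2]^2 = 7^2 = 49
Sum = 9 + 144 + 49 = 202

202


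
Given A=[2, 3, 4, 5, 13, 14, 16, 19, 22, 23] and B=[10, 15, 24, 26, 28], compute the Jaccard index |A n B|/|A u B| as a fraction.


A intersect B = []
|A intersect B| = 0
A union B = [2, 3, 4, 5, 10, 13, 14, 15, 16, 19, 22, 23, 24, 26, 28]
|A union B| = 15
Jaccard = 0/15 = 0

0


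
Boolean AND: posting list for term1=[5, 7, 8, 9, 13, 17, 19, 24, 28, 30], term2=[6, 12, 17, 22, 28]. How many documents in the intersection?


Boolean AND: find intersection of posting lists
term1 docs: [5, 7, 8, 9, 13, 17, 19, 24, 28, 30]
term2 docs: [6, 12, 17, 22, 28]
Intersection: [17, 28]
|intersection| = 2

2


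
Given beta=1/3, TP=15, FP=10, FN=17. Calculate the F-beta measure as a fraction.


P = TP/(TP+FP) = 15/25 = 3/5
R = TP/(TP+FN) = 15/32 = 15/32
beta^2 = 1/3^2 = 1/9
(1 + beta^2) = 10/9
Numerator = (1+beta^2)*P*R = 5/16
Denominator = beta^2*P + R = 1/15 + 15/32 = 257/480
F_beta = 150/257

150/257


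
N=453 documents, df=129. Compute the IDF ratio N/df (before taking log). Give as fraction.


IDF ratio = N / df
= 453 / 129
= 151/43

151/43


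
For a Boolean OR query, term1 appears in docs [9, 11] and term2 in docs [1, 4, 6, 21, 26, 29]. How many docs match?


Boolean OR: find union of posting lists
term1 docs: [9, 11]
term2 docs: [1, 4, 6, 21, 26, 29]
Union: [1, 4, 6, 9, 11, 21, 26, 29]
|union| = 8

8


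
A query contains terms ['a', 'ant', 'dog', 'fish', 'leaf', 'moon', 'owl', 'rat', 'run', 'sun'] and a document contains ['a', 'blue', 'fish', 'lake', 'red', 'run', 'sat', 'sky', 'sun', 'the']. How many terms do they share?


Query terms: ['a', 'ant', 'dog', 'fish', 'leaf', 'moon', 'owl', 'rat', 'run', 'sun']
Document terms: ['a', 'blue', 'fish', 'lake', 'red', 'run', 'sat', 'sky', 'sun', 'the']
Common terms: ['a', 'fish', 'run', 'sun']
Overlap count = 4

4


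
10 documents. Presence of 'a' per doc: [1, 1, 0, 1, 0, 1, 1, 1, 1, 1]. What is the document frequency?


Checking each document for 'a':
Doc 1: present
Doc 2: present
Doc 3: absent
Doc 4: present
Doc 5: absent
Doc 6: present
Doc 7: present
Doc 8: present
Doc 9: present
Doc 10: present
df = sum of presences = 1 + 1 + 0 + 1 + 0 + 1 + 1 + 1 + 1 + 1 = 8

8


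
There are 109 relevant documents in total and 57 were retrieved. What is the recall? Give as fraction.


Recall = retrieved_relevant / total_relevant
= 57 / 109
= 57 / (57 + 52)
= 57/109

57/109


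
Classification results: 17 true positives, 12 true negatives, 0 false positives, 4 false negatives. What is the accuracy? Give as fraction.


Accuracy = (TP + TN) / (TP + TN + FP + FN)
TP + TN = 17 + 12 = 29
Total = 17 + 12 + 0 + 4 = 33
Accuracy = 29 / 33 = 29/33

29/33


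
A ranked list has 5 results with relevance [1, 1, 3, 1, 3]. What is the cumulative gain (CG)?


Cumulative Gain = sum of relevance scores
Position 1: rel=1, running sum=1
Position 2: rel=1, running sum=2
Position 3: rel=3, running sum=5
Position 4: rel=1, running sum=6
Position 5: rel=3, running sum=9
CG = 9

9


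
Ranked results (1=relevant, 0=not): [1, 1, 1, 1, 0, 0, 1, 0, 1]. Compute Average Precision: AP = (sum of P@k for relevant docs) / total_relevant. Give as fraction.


Computing P@k for each relevant position:
Position 1: relevant, P@1 = 1/1 = 1
Position 2: relevant, P@2 = 2/2 = 1
Position 3: relevant, P@3 = 3/3 = 1
Position 4: relevant, P@4 = 4/4 = 1
Position 5: not relevant
Position 6: not relevant
Position 7: relevant, P@7 = 5/7 = 5/7
Position 8: not relevant
Position 9: relevant, P@9 = 6/9 = 2/3
Sum of P@k = 1 + 1 + 1 + 1 + 5/7 + 2/3 = 113/21
AP = 113/21 / 6 = 113/126

113/126


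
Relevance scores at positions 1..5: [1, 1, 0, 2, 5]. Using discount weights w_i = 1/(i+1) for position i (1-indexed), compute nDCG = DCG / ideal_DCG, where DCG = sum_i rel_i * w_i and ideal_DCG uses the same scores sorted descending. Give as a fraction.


Position discount weights w_i = 1/(i+1) for i=1..5:
Weights = [1/2, 1/3, 1/4, 1/5, 1/6]
Actual relevance: [1, 1, 0, 2, 5]
DCG = 1/2 + 1/3 + 0/4 + 2/5 + 5/6 = 31/15
Ideal relevance (sorted desc): [5, 2, 1, 1, 0]
Ideal DCG = 5/2 + 2/3 + 1/4 + 1/5 + 0/6 = 217/60
nDCG = DCG / ideal_DCG = 31/15 / 217/60 = 4/7

4/7


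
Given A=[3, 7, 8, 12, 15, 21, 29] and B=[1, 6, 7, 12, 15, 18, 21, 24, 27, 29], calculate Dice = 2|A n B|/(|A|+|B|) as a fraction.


A intersect B = [7, 12, 15, 21, 29]
|A intersect B| = 5
|A| = 7, |B| = 10
Dice = 2*5 / (7+10)
= 10 / 17 = 10/17

10/17


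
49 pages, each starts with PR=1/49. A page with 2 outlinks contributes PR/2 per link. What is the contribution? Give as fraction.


Initial PR = 1/49 = 1/49
Outlinks = 2
Contribution per link = PR / outlinks
= 1/49 / 2
= 1/98

1/98


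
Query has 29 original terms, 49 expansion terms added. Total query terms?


Original terms: 29
Expansion terms: 49
Total = 29 + 49 = 78

78


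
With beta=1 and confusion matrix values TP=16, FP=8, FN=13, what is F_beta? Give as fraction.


P = TP/(TP+FP) = 16/24 = 2/3
R = TP/(TP+FN) = 16/29 = 16/29
beta^2 = 1^2 = 1
(1 + beta^2) = 2
Numerator = (1+beta^2)*P*R = 64/87
Denominator = beta^2*P + R = 2/3 + 16/29 = 106/87
F_beta = 32/53

32/53


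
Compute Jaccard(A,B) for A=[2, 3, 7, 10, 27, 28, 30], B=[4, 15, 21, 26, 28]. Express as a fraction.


A intersect B = [28]
|A intersect B| = 1
A union B = [2, 3, 4, 7, 10, 15, 21, 26, 27, 28, 30]
|A union B| = 11
Jaccard = 1/11 = 1/11

1/11


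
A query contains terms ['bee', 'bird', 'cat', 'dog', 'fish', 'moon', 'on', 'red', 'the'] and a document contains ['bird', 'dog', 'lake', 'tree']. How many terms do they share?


Query terms: ['bee', 'bird', 'cat', 'dog', 'fish', 'moon', 'on', 'red', 'the']
Document terms: ['bird', 'dog', 'lake', 'tree']
Common terms: ['bird', 'dog']
Overlap count = 2

2


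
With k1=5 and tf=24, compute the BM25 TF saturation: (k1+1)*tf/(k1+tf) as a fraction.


BM25 TF component = (k1+1)*tf / (k1+tf)
k1 = 5, tf = 24
Numerator = (5+1)*24 = 144
Denominator = 5 + 24 = 29
= 144/29 = 144/29

144/29


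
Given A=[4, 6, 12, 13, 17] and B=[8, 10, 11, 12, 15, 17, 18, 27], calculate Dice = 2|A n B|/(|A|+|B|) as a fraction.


A intersect B = [12, 17]
|A intersect B| = 2
|A| = 5, |B| = 8
Dice = 2*2 / (5+8)
= 4 / 13 = 4/13

4/13


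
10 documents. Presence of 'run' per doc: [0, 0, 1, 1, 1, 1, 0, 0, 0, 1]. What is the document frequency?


Checking each document for 'run':
Doc 1: absent
Doc 2: absent
Doc 3: present
Doc 4: present
Doc 5: present
Doc 6: present
Doc 7: absent
Doc 8: absent
Doc 9: absent
Doc 10: present
df = sum of presences = 0 + 0 + 1 + 1 + 1 + 1 + 0 + 0 + 0 + 1 = 5

5


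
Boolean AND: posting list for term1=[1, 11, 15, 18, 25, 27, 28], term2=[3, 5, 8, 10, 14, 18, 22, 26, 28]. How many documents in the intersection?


Boolean AND: find intersection of posting lists
term1 docs: [1, 11, 15, 18, 25, 27, 28]
term2 docs: [3, 5, 8, 10, 14, 18, 22, 26, 28]
Intersection: [18, 28]
|intersection| = 2

2


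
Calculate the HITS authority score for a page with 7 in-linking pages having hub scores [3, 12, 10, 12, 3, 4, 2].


Authority = sum of hub scores of in-linkers
In-link 1: hub score = 3
In-link 2: hub score = 12
In-link 3: hub score = 10
In-link 4: hub score = 12
In-link 5: hub score = 3
In-link 6: hub score = 4
In-link 7: hub score = 2
Authority = 3 + 12 + 10 + 12 + 3 + 4 + 2 = 46

46


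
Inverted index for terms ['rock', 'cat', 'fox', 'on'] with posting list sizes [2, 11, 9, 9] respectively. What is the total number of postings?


Summing posting list sizes:
'rock': 2 postings
'cat': 11 postings
'fox': 9 postings
'on': 9 postings
Total = 2 + 11 + 9 + 9 = 31

31


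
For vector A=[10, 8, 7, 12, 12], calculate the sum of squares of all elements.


|A|^2 = sum of squared components
A[0]^2 = 10^2 = 100
A[1]^2 = 8^2 = 64
A[2]^2 = 7^2 = 49
A[3]^2 = 12^2 = 144
A[4]^2 = 12^2 = 144
Sum = 100 + 64 + 49 + 144 + 144 = 501

501


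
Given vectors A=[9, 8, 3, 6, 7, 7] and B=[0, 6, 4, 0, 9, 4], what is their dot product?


Dot product = sum of element-wise products
A[0]*B[0] = 9*0 = 0
A[1]*B[1] = 8*6 = 48
A[2]*B[2] = 3*4 = 12
A[3]*B[3] = 6*0 = 0
A[4]*B[4] = 7*9 = 63
A[5]*B[5] = 7*4 = 28
Sum = 0 + 48 + 12 + 0 + 63 + 28 = 151

151


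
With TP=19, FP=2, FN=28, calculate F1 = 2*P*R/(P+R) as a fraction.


F1 = 2 * P * R / (P + R)
P = TP/(TP+FP) = 19/21 = 19/21
R = TP/(TP+FN) = 19/47 = 19/47
2 * P * R = 2 * 19/21 * 19/47 = 722/987
P + R = 19/21 + 19/47 = 1292/987
F1 = 722/987 / 1292/987 = 19/34

19/34


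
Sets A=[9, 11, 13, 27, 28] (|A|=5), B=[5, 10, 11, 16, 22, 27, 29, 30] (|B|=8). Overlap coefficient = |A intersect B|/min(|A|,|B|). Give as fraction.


A intersect B = [11, 27]
|A intersect B| = 2
min(|A|, |B|) = min(5, 8) = 5
Overlap = 2 / 5 = 2/5

2/5


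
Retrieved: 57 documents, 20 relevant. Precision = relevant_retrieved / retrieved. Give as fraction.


Precision = relevant_retrieved / total_retrieved
= 20 / 57
= 20 / (20 + 37)
= 20/57

20/57


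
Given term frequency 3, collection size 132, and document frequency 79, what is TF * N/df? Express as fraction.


TF * (N/df)
= 3 * (132/79)
= 3 * 132/79
= 396/79

396/79


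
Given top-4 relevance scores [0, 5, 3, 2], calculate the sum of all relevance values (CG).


Cumulative Gain = sum of relevance scores
Position 1: rel=0, running sum=0
Position 2: rel=5, running sum=5
Position 3: rel=3, running sum=8
Position 4: rel=2, running sum=10
CG = 10

10


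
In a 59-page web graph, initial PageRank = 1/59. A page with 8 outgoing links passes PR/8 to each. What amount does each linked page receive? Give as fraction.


Initial PR = 1/59 = 1/59
Outlinks = 8
Contribution per link = PR / outlinks
= 1/59 / 8
= 1/472

1/472


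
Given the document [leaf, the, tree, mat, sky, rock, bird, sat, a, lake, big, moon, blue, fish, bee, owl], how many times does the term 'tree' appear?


Document has 16 words
Scanning for 'tree':
Found at positions: [2]
Count = 1

1


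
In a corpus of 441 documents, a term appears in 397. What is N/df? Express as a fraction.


IDF ratio = N / df
= 441 / 397
= 441/397

441/397


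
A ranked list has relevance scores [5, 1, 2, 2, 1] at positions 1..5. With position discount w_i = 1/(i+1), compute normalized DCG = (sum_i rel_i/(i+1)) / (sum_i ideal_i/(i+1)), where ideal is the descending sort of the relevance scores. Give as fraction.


Position discount weights w_i = 1/(i+1) for i=1..5:
Weights = [1/2, 1/3, 1/4, 1/5, 1/6]
Actual relevance: [5, 1, 2, 2, 1]
DCG = 5/2 + 1/3 + 2/4 + 2/5 + 1/6 = 39/10
Ideal relevance (sorted desc): [5, 2, 2, 1, 1]
Ideal DCG = 5/2 + 2/3 + 2/4 + 1/5 + 1/6 = 121/30
nDCG = DCG / ideal_DCG = 39/10 / 121/30 = 117/121

117/121


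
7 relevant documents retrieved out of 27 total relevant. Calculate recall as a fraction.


Recall = retrieved_relevant / total_relevant
= 7 / 27
= 7 / (7 + 20)
= 7/27

7/27
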